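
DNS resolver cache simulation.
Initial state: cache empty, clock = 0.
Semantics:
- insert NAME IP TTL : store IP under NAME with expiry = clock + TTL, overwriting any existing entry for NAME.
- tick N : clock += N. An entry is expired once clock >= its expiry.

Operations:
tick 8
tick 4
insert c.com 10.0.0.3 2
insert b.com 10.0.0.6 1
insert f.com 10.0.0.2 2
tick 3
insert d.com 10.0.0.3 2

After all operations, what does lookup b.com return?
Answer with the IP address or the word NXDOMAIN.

Answer: NXDOMAIN

Derivation:
Op 1: tick 8 -> clock=8.
Op 2: tick 4 -> clock=12.
Op 3: insert c.com -> 10.0.0.3 (expiry=12+2=14). clock=12
Op 4: insert b.com -> 10.0.0.6 (expiry=12+1=13). clock=12
Op 5: insert f.com -> 10.0.0.2 (expiry=12+2=14). clock=12
Op 6: tick 3 -> clock=15. purged={b.com,c.com,f.com}
Op 7: insert d.com -> 10.0.0.3 (expiry=15+2=17). clock=15
lookup b.com: not in cache (expired or never inserted)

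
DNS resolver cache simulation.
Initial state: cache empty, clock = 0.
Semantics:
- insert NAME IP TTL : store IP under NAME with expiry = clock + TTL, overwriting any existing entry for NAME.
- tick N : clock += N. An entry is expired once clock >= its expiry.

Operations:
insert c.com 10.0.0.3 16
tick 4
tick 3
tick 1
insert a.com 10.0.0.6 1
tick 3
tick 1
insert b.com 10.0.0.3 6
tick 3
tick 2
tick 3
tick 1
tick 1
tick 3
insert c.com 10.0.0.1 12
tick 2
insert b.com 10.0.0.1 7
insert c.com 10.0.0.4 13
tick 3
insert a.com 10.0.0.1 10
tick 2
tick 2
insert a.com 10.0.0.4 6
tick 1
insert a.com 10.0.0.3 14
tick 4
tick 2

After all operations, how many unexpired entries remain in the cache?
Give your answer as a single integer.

Op 1: insert c.com -> 10.0.0.3 (expiry=0+16=16). clock=0
Op 2: tick 4 -> clock=4.
Op 3: tick 3 -> clock=7.
Op 4: tick 1 -> clock=8.
Op 5: insert a.com -> 10.0.0.6 (expiry=8+1=9). clock=8
Op 6: tick 3 -> clock=11. purged={a.com}
Op 7: tick 1 -> clock=12.
Op 8: insert b.com -> 10.0.0.3 (expiry=12+6=18). clock=12
Op 9: tick 3 -> clock=15.
Op 10: tick 2 -> clock=17. purged={c.com}
Op 11: tick 3 -> clock=20. purged={b.com}
Op 12: tick 1 -> clock=21.
Op 13: tick 1 -> clock=22.
Op 14: tick 3 -> clock=25.
Op 15: insert c.com -> 10.0.0.1 (expiry=25+12=37). clock=25
Op 16: tick 2 -> clock=27.
Op 17: insert b.com -> 10.0.0.1 (expiry=27+7=34). clock=27
Op 18: insert c.com -> 10.0.0.4 (expiry=27+13=40). clock=27
Op 19: tick 3 -> clock=30.
Op 20: insert a.com -> 10.0.0.1 (expiry=30+10=40). clock=30
Op 21: tick 2 -> clock=32.
Op 22: tick 2 -> clock=34. purged={b.com}
Op 23: insert a.com -> 10.0.0.4 (expiry=34+6=40). clock=34
Op 24: tick 1 -> clock=35.
Op 25: insert a.com -> 10.0.0.3 (expiry=35+14=49). clock=35
Op 26: tick 4 -> clock=39.
Op 27: tick 2 -> clock=41. purged={c.com}
Final cache (unexpired): {a.com} -> size=1

Answer: 1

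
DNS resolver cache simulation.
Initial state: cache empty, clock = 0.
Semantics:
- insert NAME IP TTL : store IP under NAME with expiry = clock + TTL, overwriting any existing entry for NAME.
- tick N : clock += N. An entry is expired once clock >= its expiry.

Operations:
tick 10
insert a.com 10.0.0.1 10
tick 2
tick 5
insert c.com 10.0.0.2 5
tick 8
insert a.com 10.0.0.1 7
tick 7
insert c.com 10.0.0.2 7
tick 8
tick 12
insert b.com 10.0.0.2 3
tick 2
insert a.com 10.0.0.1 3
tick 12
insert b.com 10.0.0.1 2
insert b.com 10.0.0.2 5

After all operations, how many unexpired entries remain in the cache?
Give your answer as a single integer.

Op 1: tick 10 -> clock=10.
Op 2: insert a.com -> 10.0.0.1 (expiry=10+10=20). clock=10
Op 3: tick 2 -> clock=12.
Op 4: tick 5 -> clock=17.
Op 5: insert c.com -> 10.0.0.2 (expiry=17+5=22). clock=17
Op 6: tick 8 -> clock=25. purged={a.com,c.com}
Op 7: insert a.com -> 10.0.0.1 (expiry=25+7=32). clock=25
Op 8: tick 7 -> clock=32. purged={a.com}
Op 9: insert c.com -> 10.0.0.2 (expiry=32+7=39). clock=32
Op 10: tick 8 -> clock=40. purged={c.com}
Op 11: tick 12 -> clock=52.
Op 12: insert b.com -> 10.0.0.2 (expiry=52+3=55). clock=52
Op 13: tick 2 -> clock=54.
Op 14: insert a.com -> 10.0.0.1 (expiry=54+3=57). clock=54
Op 15: tick 12 -> clock=66. purged={a.com,b.com}
Op 16: insert b.com -> 10.0.0.1 (expiry=66+2=68). clock=66
Op 17: insert b.com -> 10.0.0.2 (expiry=66+5=71). clock=66
Final cache (unexpired): {b.com} -> size=1

Answer: 1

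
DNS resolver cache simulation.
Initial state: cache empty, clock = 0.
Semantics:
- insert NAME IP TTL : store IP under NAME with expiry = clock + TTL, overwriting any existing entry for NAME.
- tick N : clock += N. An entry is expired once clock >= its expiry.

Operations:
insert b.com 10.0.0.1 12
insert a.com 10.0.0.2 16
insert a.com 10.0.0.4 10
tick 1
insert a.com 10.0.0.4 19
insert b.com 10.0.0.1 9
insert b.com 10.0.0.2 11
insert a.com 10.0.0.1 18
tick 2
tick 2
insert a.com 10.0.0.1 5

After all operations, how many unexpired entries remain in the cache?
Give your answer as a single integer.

Op 1: insert b.com -> 10.0.0.1 (expiry=0+12=12). clock=0
Op 2: insert a.com -> 10.0.0.2 (expiry=0+16=16). clock=0
Op 3: insert a.com -> 10.0.0.4 (expiry=0+10=10). clock=0
Op 4: tick 1 -> clock=1.
Op 5: insert a.com -> 10.0.0.4 (expiry=1+19=20). clock=1
Op 6: insert b.com -> 10.0.0.1 (expiry=1+9=10). clock=1
Op 7: insert b.com -> 10.0.0.2 (expiry=1+11=12). clock=1
Op 8: insert a.com -> 10.0.0.1 (expiry=1+18=19). clock=1
Op 9: tick 2 -> clock=3.
Op 10: tick 2 -> clock=5.
Op 11: insert a.com -> 10.0.0.1 (expiry=5+5=10). clock=5
Final cache (unexpired): {a.com,b.com} -> size=2

Answer: 2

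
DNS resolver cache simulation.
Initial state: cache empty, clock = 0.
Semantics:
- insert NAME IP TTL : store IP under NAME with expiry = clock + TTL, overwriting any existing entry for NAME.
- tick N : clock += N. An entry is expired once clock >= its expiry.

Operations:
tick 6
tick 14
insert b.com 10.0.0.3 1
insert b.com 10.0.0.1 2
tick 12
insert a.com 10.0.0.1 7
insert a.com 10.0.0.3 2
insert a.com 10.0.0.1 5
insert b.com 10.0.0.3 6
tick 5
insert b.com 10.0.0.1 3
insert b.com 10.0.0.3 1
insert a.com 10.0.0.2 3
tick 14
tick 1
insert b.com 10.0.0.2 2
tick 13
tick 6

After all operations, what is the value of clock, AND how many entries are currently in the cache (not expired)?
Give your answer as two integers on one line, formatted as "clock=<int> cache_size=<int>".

Answer: clock=71 cache_size=0

Derivation:
Op 1: tick 6 -> clock=6.
Op 2: tick 14 -> clock=20.
Op 3: insert b.com -> 10.0.0.3 (expiry=20+1=21). clock=20
Op 4: insert b.com -> 10.0.0.1 (expiry=20+2=22). clock=20
Op 5: tick 12 -> clock=32. purged={b.com}
Op 6: insert a.com -> 10.0.0.1 (expiry=32+7=39). clock=32
Op 7: insert a.com -> 10.0.0.3 (expiry=32+2=34). clock=32
Op 8: insert a.com -> 10.0.0.1 (expiry=32+5=37). clock=32
Op 9: insert b.com -> 10.0.0.3 (expiry=32+6=38). clock=32
Op 10: tick 5 -> clock=37. purged={a.com}
Op 11: insert b.com -> 10.0.0.1 (expiry=37+3=40). clock=37
Op 12: insert b.com -> 10.0.0.3 (expiry=37+1=38). clock=37
Op 13: insert a.com -> 10.0.0.2 (expiry=37+3=40). clock=37
Op 14: tick 14 -> clock=51. purged={a.com,b.com}
Op 15: tick 1 -> clock=52.
Op 16: insert b.com -> 10.0.0.2 (expiry=52+2=54). clock=52
Op 17: tick 13 -> clock=65. purged={b.com}
Op 18: tick 6 -> clock=71.
Final clock = 71
Final cache (unexpired): {} -> size=0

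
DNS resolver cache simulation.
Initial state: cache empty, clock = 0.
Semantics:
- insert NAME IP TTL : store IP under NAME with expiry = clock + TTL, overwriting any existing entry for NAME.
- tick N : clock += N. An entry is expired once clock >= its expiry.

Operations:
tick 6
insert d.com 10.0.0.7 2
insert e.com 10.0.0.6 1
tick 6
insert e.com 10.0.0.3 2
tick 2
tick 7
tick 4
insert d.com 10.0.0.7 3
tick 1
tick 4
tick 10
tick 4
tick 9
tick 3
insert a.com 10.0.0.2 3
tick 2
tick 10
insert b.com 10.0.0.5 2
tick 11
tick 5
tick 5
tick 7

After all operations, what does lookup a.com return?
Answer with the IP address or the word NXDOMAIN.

Op 1: tick 6 -> clock=6.
Op 2: insert d.com -> 10.0.0.7 (expiry=6+2=8). clock=6
Op 3: insert e.com -> 10.0.0.6 (expiry=6+1=7). clock=6
Op 4: tick 6 -> clock=12. purged={d.com,e.com}
Op 5: insert e.com -> 10.0.0.3 (expiry=12+2=14). clock=12
Op 6: tick 2 -> clock=14. purged={e.com}
Op 7: tick 7 -> clock=21.
Op 8: tick 4 -> clock=25.
Op 9: insert d.com -> 10.0.0.7 (expiry=25+3=28). clock=25
Op 10: tick 1 -> clock=26.
Op 11: tick 4 -> clock=30. purged={d.com}
Op 12: tick 10 -> clock=40.
Op 13: tick 4 -> clock=44.
Op 14: tick 9 -> clock=53.
Op 15: tick 3 -> clock=56.
Op 16: insert a.com -> 10.0.0.2 (expiry=56+3=59). clock=56
Op 17: tick 2 -> clock=58.
Op 18: tick 10 -> clock=68. purged={a.com}
Op 19: insert b.com -> 10.0.0.5 (expiry=68+2=70). clock=68
Op 20: tick 11 -> clock=79. purged={b.com}
Op 21: tick 5 -> clock=84.
Op 22: tick 5 -> clock=89.
Op 23: tick 7 -> clock=96.
lookup a.com: not in cache (expired or never inserted)

Answer: NXDOMAIN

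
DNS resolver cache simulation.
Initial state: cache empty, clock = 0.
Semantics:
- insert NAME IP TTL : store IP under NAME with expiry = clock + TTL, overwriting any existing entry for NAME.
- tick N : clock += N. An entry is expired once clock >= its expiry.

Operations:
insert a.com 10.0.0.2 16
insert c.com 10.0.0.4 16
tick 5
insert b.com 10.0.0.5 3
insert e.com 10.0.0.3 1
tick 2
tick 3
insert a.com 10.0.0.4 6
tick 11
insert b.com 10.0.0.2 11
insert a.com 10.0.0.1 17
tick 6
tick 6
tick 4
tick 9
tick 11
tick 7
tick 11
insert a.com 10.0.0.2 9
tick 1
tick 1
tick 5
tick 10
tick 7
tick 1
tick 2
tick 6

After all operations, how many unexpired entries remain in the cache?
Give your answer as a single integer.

Op 1: insert a.com -> 10.0.0.2 (expiry=0+16=16). clock=0
Op 2: insert c.com -> 10.0.0.4 (expiry=0+16=16). clock=0
Op 3: tick 5 -> clock=5.
Op 4: insert b.com -> 10.0.0.5 (expiry=5+3=8). clock=5
Op 5: insert e.com -> 10.0.0.3 (expiry=5+1=6). clock=5
Op 6: tick 2 -> clock=7. purged={e.com}
Op 7: tick 3 -> clock=10. purged={b.com}
Op 8: insert a.com -> 10.0.0.4 (expiry=10+6=16). clock=10
Op 9: tick 11 -> clock=21. purged={a.com,c.com}
Op 10: insert b.com -> 10.0.0.2 (expiry=21+11=32). clock=21
Op 11: insert a.com -> 10.0.0.1 (expiry=21+17=38). clock=21
Op 12: tick 6 -> clock=27.
Op 13: tick 6 -> clock=33. purged={b.com}
Op 14: tick 4 -> clock=37.
Op 15: tick 9 -> clock=46. purged={a.com}
Op 16: tick 11 -> clock=57.
Op 17: tick 7 -> clock=64.
Op 18: tick 11 -> clock=75.
Op 19: insert a.com -> 10.0.0.2 (expiry=75+9=84). clock=75
Op 20: tick 1 -> clock=76.
Op 21: tick 1 -> clock=77.
Op 22: tick 5 -> clock=82.
Op 23: tick 10 -> clock=92. purged={a.com}
Op 24: tick 7 -> clock=99.
Op 25: tick 1 -> clock=100.
Op 26: tick 2 -> clock=102.
Op 27: tick 6 -> clock=108.
Final cache (unexpired): {} -> size=0

Answer: 0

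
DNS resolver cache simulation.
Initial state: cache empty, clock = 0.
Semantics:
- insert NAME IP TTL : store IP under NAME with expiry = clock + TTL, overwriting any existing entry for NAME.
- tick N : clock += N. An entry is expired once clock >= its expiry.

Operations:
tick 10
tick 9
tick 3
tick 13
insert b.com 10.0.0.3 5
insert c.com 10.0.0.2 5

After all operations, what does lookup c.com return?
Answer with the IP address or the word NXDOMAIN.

Op 1: tick 10 -> clock=10.
Op 2: tick 9 -> clock=19.
Op 3: tick 3 -> clock=22.
Op 4: tick 13 -> clock=35.
Op 5: insert b.com -> 10.0.0.3 (expiry=35+5=40). clock=35
Op 6: insert c.com -> 10.0.0.2 (expiry=35+5=40). clock=35
lookup c.com: present, ip=10.0.0.2 expiry=40 > clock=35

Answer: 10.0.0.2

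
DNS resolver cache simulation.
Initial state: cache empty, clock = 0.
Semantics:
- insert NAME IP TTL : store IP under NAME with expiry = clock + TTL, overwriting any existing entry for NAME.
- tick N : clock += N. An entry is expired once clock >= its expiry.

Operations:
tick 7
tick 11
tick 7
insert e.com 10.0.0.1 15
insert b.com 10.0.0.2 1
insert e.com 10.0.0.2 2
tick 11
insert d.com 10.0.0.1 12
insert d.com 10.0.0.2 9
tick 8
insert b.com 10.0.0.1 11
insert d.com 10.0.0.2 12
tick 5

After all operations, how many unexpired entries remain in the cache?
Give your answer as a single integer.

Answer: 2

Derivation:
Op 1: tick 7 -> clock=7.
Op 2: tick 11 -> clock=18.
Op 3: tick 7 -> clock=25.
Op 4: insert e.com -> 10.0.0.1 (expiry=25+15=40). clock=25
Op 5: insert b.com -> 10.0.0.2 (expiry=25+1=26). clock=25
Op 6: insert e.com -> 10.0.0.2 (expiry=25+2=27). clock=25
Op 7: tick 11 -> clock=36. purged={b.com,e.com}
Op 8: insert d.com -> 10.0.0.1 (expiry=36+12=48). clock=36
Op 9: insert d.com -> 10.0.0.2 (expiry=36+9=45). clock=36
Op 10: tick 8 -> clock=44.
Op 11: insert b.com -> 10.0.0.1 (expiry=44+11=55). clock=44
Op 12: insert d.com -> 10.0.0.2 (expiry=44+12=56). clock=44
Op 13: tick 5 -> clock=49.
Final cache (unexpired): {b.com,d.com} -> size=2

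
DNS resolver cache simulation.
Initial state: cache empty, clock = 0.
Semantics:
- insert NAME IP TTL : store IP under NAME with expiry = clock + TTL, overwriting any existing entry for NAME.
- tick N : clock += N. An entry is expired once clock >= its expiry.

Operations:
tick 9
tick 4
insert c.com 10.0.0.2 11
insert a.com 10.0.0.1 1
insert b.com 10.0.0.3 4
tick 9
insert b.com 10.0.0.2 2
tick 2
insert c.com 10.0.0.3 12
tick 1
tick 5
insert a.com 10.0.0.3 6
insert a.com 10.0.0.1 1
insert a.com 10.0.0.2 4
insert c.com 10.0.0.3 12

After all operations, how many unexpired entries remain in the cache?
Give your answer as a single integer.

Answer: 2

Derivation:
Op 1: tick 9 -> clock=9.
Op 2: tick 4 -> clock=13.
Op 3: insert c.com -> 10.0.0.2 (expiry=13+11=24). clock=13
Op 4: insert a.com -> 10.0.0.1 (expiry=13+1=14). clock=13
Op 5: insert b.com -> 10.0.0.3 (expiry=13+4=17). clock=13
Op 6: tick 9 -> clock=22. purged={a.com,b.com}
Op 7: insert b.com -> 10.0.0.2 (expiry=22+2=24). clock=22
Op 8: tick 2 -> clock=24. purged={b.com,c.com}
Op 9: insert c.com -> 10.0.0.3 (expiry=24+12=36). clock=24
Op 10: tick 1 -> clock=25.
Op 11: tick 5 -> clock=30.
Op 12: insert a.com -> 10.0.0.3 (expiry=30+6=36). clock=30
Op 13: insert a.com -> 10.0.0.1 (expiry=30+1=31). clock=30
Op 14: insert a.com -> 10.0.0.2 (expiry=30+4=34). clock=30
Op 15: insert c.com -> 10.0.0.3 (expiry=30+12=42). clock=30
Final cache (unexpired): {a.com,c.com} -> size=2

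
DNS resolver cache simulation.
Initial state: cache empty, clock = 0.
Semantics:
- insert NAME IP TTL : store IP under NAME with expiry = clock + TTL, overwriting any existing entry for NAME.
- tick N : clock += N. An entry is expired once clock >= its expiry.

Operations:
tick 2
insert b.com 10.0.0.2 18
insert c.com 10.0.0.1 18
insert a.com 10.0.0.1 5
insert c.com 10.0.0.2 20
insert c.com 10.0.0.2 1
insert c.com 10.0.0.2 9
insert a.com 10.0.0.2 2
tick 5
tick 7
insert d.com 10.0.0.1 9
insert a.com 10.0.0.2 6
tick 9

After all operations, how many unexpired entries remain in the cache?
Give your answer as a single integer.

Answer: 0

Derivation:
Op 1: tick 2 -> clock=2.
Op 2: insert b.com -> 10.0.0.2 (expiry=2+18=20). clock=2
Op 3: insert c.com -> 10.0.0.1 (expiry=2+18=20). clock=2
Op 4: insert a.com -> 10.0.0.1 (expiry=2+5=7). clock=2
Op 5: insert c.com -> 10.0.0.2 (expiry=2+20=22). clock=2
Op 6: insert c.com -> 10.0.0.2 (expiry=2+1=3). clock=2
Op 7: insert c.com -> 10.0.0.2 (expiry=2+9=11). clock=2
Op 8: insert a.com -> 10.0.0.2 (expiry=2+2=4). clock=2
Op 9: tick 5 -> clock=7. purged={a.com}
Op 10: tick 7 -> clock=14. purged={c.com}
Op 11: insert d.com -> 10.0.0.1 (expiry=14+9=23). clock=14
Op 12: insert a.com -> 10.0.0.2 (expiry=14+6=20). clock=14
Op 13: tick 9 -> clock=23. purged={a.com,b.com,d.com}
Final cache (unexpired): {} -> size=0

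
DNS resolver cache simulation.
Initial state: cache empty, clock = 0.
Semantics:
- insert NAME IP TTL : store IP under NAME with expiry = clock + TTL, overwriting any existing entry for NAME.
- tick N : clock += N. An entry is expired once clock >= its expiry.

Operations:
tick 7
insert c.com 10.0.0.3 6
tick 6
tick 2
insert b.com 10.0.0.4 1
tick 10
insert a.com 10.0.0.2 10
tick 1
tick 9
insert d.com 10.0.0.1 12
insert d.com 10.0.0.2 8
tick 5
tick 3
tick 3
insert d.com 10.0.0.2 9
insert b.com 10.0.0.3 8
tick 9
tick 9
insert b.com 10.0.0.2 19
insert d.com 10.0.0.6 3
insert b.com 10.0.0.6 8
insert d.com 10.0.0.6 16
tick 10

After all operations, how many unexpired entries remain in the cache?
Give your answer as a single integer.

Op 1: tick 7 -> clock=7.
Op 2: insert c.com -> 10.0.0.3 (expiry=7+6=13). clock=7
Op 3: tick 6 -> clock=13. purged={c.com}
Op 4: tick 2 -> clock=15.
Op 5: insert b.com -> 10.0.0.4 (expiry=15+1=16). clock=15
Op 6: tick 10 -> clock=25. purged={b.com}
Op 7: insert a.com -> 10.0.0.2 (expiry=25+10=35). clock=25
Op 8: tick 1 -> clock=26.
Op 9: tick 9 -> clock=35. purged={a.com}
Op 10: insert d.com -> 10.0.0.1 (expiry=35+12=47). clock=35
Op 11: insert d.com -> 10.0.0.2 (expiry=35+8=43). clock=35
Op 12: tick 5 -> clock=40.
Op 13: tick 3 -> clock=43. purged={d.com}
Op 14: tick 3 -> clock=46.
Op 15: insert d.com -> 10.0.0.2 (expiry=46+9=55). clock=46
Op 16: insert b.com -> 10.0.0.3 (expiry=46+8=54). clock=46
Op 17: tick 9 -> clock=55. purged={b.com,d.com}
Op 18: tick 9 -> clock=64.
Op 19: insert b.com -> 10.0.0.2 (expiry=64+19=83). clock=64
Op 20: insert d.com -> 10.0.0.6 (expiry=64+3=67). clock=64
Op 21: insert b.com -> 10.0.0.6 (expiry=64+8=72). clock=64
Op 22: insert d.com -> 10.0.0.6 (expiry=64+16=80). clock=64
Op 23: tick 10 -> clock=74. purged={b.com}
Final cache (unexpired): {d.com} -> size=1

Answer: 1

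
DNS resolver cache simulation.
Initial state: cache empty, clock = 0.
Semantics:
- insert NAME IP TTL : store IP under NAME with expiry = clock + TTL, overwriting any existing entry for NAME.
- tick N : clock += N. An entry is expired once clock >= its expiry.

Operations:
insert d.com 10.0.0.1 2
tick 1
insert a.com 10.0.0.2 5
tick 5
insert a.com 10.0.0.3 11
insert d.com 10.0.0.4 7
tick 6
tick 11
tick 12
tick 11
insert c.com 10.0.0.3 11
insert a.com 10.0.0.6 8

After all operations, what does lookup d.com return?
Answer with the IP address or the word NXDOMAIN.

Answer: NXDOMAIN

Derivation:
Op 1: insert d.com -> 10.0.0.1 (expiry=0+2=2). clock=0
Op 2: tick 1 -> clock=1.
Op 3: insert a.com -> 10.0.0.2 (expiry=1+5=6). clock=1
Op 4: tick 5 -> clock=6. purged={a.com,d.com}
Op 5: insert a.com -> 10.0.0.3 (expiry=6+11=17). clock=6
Op 6: insert d.com -> 10.0.0.4 (expiry=6+7=13). clock=6
Op 7: tick 6 -> clock=12.
Op 8: tick 11 -> clock=23. purged={a.com,d.com}
Op 9: tick 12 -> clock=35.
Op 10: tick 11 -> clock=46.
Op 11: insert c.com -> 10.0.0.3 (expiry=46+11=57). clock=46
Op 12: insert a.com -> 10.0.0.6 (expiry=46+8=54). clock=46
lookup d.com: not in cache (expired or never inserted)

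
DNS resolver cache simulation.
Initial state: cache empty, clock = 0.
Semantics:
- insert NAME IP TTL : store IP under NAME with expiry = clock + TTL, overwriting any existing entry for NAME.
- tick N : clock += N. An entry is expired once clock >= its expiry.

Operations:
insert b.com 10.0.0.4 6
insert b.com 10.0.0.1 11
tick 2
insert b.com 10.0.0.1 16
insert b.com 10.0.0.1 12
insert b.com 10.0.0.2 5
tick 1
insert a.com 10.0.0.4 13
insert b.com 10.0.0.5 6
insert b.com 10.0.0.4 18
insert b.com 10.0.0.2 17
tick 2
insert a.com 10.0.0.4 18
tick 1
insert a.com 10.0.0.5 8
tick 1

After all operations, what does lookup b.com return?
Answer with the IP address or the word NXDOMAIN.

Op 1: insert b.com -> 10.0.0.4 (expiry=0+6=6). clock=0
Op 2: insert b.com -> 10.0.0.1 (expiry=0+11=11). clock=0
Op 3: tick 2 -> clock=2.
Op 4: insert b.com -> 10.0.0.1 (expiry=2+16=18). clock=2
Op 5: insert b.com -> 10.0.0.1 (expiry=2+12=14). clock=2
Op 6: insert b.com -> 10.0.0.2 (expiry=2+5=7). clock=2
Op 7: tick 1 -> clock=3.
Op 8: insert a.com -> 10.0.0.4 (expiry=3+13=16). clock=3
Op 9: insert b.com -> 10.0.0.5 (expiry=3+6=9). clock=3
Op 10: insert b.com -> 10.0.0.4 (expiry=3+18=21). clock=3
Op 11: insert b.com -> 10.0.0.2 (expiry=3+17=20). clock=3
Op 12: tick 2 -> clock=5.
Op 13: insert a.com -> 10.0.0.4 (expiry=5+18=23). clock=5
Op 14: tick 1 -> clock=6.
Op 15: insert a.com -> 10.0.0.5 (expiry=6+8=14). clock=6
Op 16: tick 1 -> clock=7.
lookup b.com: present, ip=10.0.0.2 expiry=20 > clock=7

Answer: 10.0.0.2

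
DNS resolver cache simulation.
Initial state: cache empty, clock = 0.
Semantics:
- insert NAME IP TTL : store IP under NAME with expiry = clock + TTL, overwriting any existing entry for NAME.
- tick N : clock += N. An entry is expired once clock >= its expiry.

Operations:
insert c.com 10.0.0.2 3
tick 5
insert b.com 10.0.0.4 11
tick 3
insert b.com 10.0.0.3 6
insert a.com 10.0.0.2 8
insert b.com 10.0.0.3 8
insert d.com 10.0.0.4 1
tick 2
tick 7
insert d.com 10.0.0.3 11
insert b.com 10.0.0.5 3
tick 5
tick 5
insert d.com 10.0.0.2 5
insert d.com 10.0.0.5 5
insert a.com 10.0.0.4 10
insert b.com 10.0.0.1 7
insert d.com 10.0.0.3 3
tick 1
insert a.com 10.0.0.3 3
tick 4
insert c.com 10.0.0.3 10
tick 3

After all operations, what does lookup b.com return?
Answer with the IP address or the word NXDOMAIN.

Answer: NXDOMAIN

Derivation:
Op 1: insert c.com -> 10.0.0.2 (expiry=0+3=3). clock=0
Op 2: tick 5 -> clock=5. purged={c.com}
Op 3: insert b.com -> 10.0.0.4 (expiry=5+11=16). clock=5
Op 4: tick 3 -> clock=8.
Op 5: insert b.com -> 10.0.0.3 (expiry=8+6=14). clock=8
Op 6: insert a.com -> 10.0.0.2 (expiry=8+8=16). clock=8
Op 7: insert b.com -> 10.0.0.3 (expiry=8+8=16). clock=8
Op 8: insert d.com -> 10.0.0.4 (expiry=8+1=9). clock=8
Op 9: tick 2 -> clock=10. purged={d.com}
Op 10: tick 7 -> clock=17. purged={a.com,b.com}
Op 11: insert d.com -> 10.0.0.3 (expiry=17+11=28). clock=17
Op 12: insert b.com -> 10.0.0.5 (expiry=17+3=20). clock=17
Op 13: tick 5 -> clock=22. purged={b.com}
Op 14: tick 5 -> clock=27.
Op 15: insert d.com -> 10.0.0.2 (expiry=27+5=32). clock=27
Op 16: insert d.com -> 10.0.0.5 (expiry=27+5=32). clock=27
Op 17: insert a.com -> 10.0.0.4 (expiry=27+10=37). clock=27
Op 18: insert b.com -> 10.0.0.1 (expiry=27+7=34). clock=27
Op 19: insert d.com -> 10.0.0.3 (expiry=27+3=30). clock=27
Op 20: tick 1 -> clock=28.
Op 21: insert a.com -> 10.0.0.3 (expiry=28+3=31). clock=28
Op 22: tick 4 -> clock=32. purged={a.com,d.com}
Op 23: insert c.com -> 10.0.0.3 (expiry=32+10=42). clock=32
Op 24: tick 3 -> clock=35. purged={b.com}
lookup b.com: not in cache (expired or never inserted)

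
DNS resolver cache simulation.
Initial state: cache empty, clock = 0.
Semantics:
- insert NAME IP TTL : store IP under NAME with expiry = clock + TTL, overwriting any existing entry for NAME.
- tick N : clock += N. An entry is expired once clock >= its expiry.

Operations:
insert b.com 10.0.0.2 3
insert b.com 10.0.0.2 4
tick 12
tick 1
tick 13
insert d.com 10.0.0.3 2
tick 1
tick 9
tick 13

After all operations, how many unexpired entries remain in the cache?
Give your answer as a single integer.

Op 1: insert b.com -> 10.0.0.2 (expiry=0+3=3). clock=0
Op 2: insert b.com -> 10.0.0.2 (expiry=0+4=4). clock=0
Op 3: tick 12 -> clock=12. purged={b.com}
Op 4: tick 1 -> clock=13.
Op 5: tick 13 -> clock=26.
Op 6: insert d.com -> 10.0.0.3 (expiry=26+2=28). clock=26
Op 7: tick 1 -> clock=27.
Op 8: tick 9 -> clock=36. purged={d.com}
Op 9: tick 13 -> clock=49.
Final cache (unexpired): {} -> size=0

Answer: 0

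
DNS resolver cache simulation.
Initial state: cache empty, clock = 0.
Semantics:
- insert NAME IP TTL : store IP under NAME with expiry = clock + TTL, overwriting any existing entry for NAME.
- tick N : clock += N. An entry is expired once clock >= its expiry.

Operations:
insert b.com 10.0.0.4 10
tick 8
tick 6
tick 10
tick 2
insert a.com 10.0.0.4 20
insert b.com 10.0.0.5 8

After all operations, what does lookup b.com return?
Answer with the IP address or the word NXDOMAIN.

Op 1: insert b.com -> 10.0.0.4 (expiry=0+10=10). clock=0
Op 2: tick 8 -> clock=8.
Op 3: tick 6 -> clock=14. purged={b.com}
Op 4: tick 10 -> clock=24.
Op 5: tick 2 -> clock=26.
Op 6: insert a.com -> 10.0.0.4 (expiry=26+20=46). clock=26
Op 7: insert b.com -> 10.0.0.5 (expiry=26+8=34). clock=26
lookup b.com: present, ip=10.0.0.5 expiry=34 > clock=26

Answer: 10.0.0.5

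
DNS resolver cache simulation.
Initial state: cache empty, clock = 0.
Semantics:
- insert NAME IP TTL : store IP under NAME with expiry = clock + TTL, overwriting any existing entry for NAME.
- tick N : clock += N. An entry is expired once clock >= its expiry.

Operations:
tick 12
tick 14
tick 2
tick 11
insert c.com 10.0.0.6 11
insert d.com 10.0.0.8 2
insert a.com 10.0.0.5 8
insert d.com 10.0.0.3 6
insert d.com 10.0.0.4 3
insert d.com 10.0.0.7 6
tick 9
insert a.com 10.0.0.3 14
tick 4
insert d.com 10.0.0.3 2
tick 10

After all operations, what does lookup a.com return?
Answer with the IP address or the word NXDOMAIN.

Op 1: tick 12 -> clock=12.
Op 2: tick 14 -> clock=26.
Op 3: tick 2 -> clock=28.
Op 4: tick 11 -> clock=39.
Op 5: insert c.com -> 10.0.0.6 (expiry=39+11=50). clock=39
Op 6: insert d.com -> 10.0.0.8 (expiry=39+2=41). clock=39
Op 7: insert a.com -> 10.0.0.5 (expiry=39+8=47). clock=39
Op 8: insert d.com -> 10.0.0.3 (expiry=39+6=45). clock=39
Op 9: insert d.com -> 10.0.0.4 (expiry=39+3=42). clock=39
Op 10: insert d.com -> 10.0.0.7 (expiry=39+6=45). clock=39
Op 11: tick 9 -> clock=48. purged={a.com,d.com}
Op 12: insert a.com -> 10.0.0.3 (expiry=48+14=62). clock=48
Op 13: tick 4 -> clock=52. purged={c.com}
Op 14: insert d.com -> 10.0.0.3 (expiry=52+2=54). clock=52
Op 15: tick 10 -> clock=62. purged={a.com,d.com}
lookup a.com: not in cache (expired or never inserted)

Answer: NXDOMAIN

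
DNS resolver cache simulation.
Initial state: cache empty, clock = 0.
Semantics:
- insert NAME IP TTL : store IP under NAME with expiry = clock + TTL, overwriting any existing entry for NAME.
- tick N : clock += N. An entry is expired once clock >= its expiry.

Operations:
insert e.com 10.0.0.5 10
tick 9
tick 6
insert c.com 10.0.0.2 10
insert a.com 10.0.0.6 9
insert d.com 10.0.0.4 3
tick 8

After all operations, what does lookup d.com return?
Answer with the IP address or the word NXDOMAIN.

Answer: NXDOMAIN

Derivation:
Op 1: insert e.com -> 10.0.0.5 (expiry=0+10=10). clock=0
Op 2: tick 9 -> clock=9.
Op 3: tick 6 -> clock=15. purged={e.com}
Op 4: insert c.com -> 10.0.0.2 (expiry=15+10=25). clock=15
Op 5: insert a.com -> 10.0.0.6 (expiry=15+9=24). clock=15
Op 6: insert d.com -> 10.0.0.4 (expiry=15+3=18). clock=15
Op 7: tick 8 -> clock=23. purged={d.com}
lookup d.com: not in cache (expired or never inserted)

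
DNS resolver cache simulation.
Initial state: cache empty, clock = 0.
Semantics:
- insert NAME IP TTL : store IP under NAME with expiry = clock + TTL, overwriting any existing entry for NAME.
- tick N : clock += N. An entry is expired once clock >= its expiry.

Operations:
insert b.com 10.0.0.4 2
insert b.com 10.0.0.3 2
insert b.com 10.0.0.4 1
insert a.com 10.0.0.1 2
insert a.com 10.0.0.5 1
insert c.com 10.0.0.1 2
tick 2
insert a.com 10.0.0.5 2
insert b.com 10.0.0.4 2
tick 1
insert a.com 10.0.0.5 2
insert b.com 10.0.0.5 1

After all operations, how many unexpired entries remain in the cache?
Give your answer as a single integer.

Answer: 2

Derivation:
Op 1: insert b.com -> 10.0.0.4 (expiry=0+2=2). clock=0
Op 2: insert b.com -> 10.0.0.3 (expiry=0+2=2). clock=0
Op 3: insert b.com -> 10.0.0.4 (expiry=0+1=1). clock=0
Op 4: insert a.com -> 10.0.0.1 (expiry=0+2=2). clock=0
Op 5: insert a.com -> 10.0.0.5 (expiry=0+1=1). clock=0
Op 6: insert c.com -> 10.0.0.1 (expiry=0+2=2). clock=0
Op 7: tick 2 -> clock=2. purged={a.com,b.com,c.com}
Op 8: insert a.com -> 10.0.0.5 (expiry=2+2=4). clock=2
Op 9: insert b.com -> 10.0.0.4 (expiry=2+2=4). clock=2
Op 10: tick 1 -> clock=3.
Op 11: insert a.com -> 10.0.0.5 (expiry=3+2=5). clock=3
Op 12: insert b.com -> 10.0.0.5 (expiry=3+1=4). clock=3
Final cache (unexpired): {a.com,b.com} -> size=2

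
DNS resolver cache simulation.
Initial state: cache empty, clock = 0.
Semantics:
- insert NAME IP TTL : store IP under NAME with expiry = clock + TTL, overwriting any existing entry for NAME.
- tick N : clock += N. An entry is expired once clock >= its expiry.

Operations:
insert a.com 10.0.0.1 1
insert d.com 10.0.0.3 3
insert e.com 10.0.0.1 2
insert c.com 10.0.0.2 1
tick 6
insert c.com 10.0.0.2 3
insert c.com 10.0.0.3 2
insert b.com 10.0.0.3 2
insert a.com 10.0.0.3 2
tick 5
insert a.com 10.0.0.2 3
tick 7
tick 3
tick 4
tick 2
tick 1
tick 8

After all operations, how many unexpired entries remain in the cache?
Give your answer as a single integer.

Op 1: insert a.com -> 10.0.0.1 (expiry=0+1=1). clock=0
Op 2: insert d.com -> 10.0.0.3 (expiry=0+3=3). clock=0
Op 3: insert e.com -> 10.0.0.1 (expiry=0+2=2). clock=0
Op 4: insert c.com -> 10.0.0.2 (expiry=0+1=1). clock=0
Op 5: tick 6 -> clock=6. purged={a.com,c.com,d.com,e.com}
Op 6: insert c.com -> 10.0.0.2 (expiry=6+3=9). clock=6
Op 7: insert c.com -> 10.0.0.3 (expiry=6+2=8). clock=6
Op 8: insert b.com -> 10.0.0.3 (expiry=6+2=8). clock=6
Op 9: insert a.com -> 10.0.0.3 (expiry=6+2=8). clock=6
Op 10: tick 5 -> clock=11. purged={a.com,b.com,c.com}
Op 11: insert a.com -> 10.0.0.2 (expiry=11+3=14). clock=11
Op 12: tick 7 -> clock=18. purged={a.com}
Op 13: tick 3 -> clock=21.
Op 14: tick 4 -> clock=25.
Op 15: tick 2 -> clock=27.
Op 16: tick 1 -> clock=28.
Op 17: tick 8 -> clock=36.
Final cache (unexpired): {} -> size=0

Answer: 0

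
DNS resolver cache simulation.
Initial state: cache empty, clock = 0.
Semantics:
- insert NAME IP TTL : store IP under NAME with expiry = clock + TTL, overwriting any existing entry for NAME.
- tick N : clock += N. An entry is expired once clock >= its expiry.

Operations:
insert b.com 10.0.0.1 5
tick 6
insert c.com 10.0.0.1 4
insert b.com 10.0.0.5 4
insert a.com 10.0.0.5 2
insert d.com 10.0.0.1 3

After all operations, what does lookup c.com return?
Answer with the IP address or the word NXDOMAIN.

Op 1: insert b.com -> 10.0.0.1 (expiry=0+5=5). clock=0
Op 2: tick 6 -> clock=6. purged={b.com}
Op 3: insert c.com -> 10.0.0.1 (expiry=6+4=10). clock=6
Op 4: insert b.com -> 10.0.0.5 (expiry=6+4=10). clock=6
Op 5: insert a.com -> 10.0.0.5 (expiry=6+2=8). clock=6
Op 6: insert d.com -> 10.0.0.1 (expiry=6+3=9). clock=6
lookup c.com: present, ip=10.0.0.1 expiry=10 > clock=6

Answer: 10.0.0.1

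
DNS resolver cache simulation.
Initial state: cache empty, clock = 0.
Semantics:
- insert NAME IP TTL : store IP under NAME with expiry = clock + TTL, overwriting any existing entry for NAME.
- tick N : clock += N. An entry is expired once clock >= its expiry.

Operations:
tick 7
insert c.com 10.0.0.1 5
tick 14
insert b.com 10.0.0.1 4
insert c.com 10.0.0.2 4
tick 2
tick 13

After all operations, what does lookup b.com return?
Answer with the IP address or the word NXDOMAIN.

Op 1: tick 7 -> clock=7.
Op 2: insert c.com -> 10.0.0.1 (expiry=7+5=12). clock=7
Op 3: tick 14 -> clock=21. purged={c.com}
Op 4: insert b.com -> 10.0.0.1 (expiry=21+4=25). clock=21
Op 5: insert c.com -> 10.0.0.2 (expiry=21+4=25). clock=21
Op 6: tick 2 -> clock=23.
Op 7: tick 13 -> clock=36. purged={b.com,c.com}
lookup b.com: not in cache (expired or never inserted)

Answer: NXDOMAIN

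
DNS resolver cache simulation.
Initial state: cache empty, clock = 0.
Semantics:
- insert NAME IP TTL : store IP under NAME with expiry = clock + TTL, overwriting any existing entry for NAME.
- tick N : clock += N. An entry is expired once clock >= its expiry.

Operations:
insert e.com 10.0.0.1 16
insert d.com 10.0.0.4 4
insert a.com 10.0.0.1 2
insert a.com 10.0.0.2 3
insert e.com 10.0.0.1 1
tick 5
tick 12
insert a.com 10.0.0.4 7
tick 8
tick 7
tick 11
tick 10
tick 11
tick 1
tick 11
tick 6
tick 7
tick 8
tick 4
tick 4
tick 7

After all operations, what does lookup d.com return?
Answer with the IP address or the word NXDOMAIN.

Op 1: insert e.com -> 10.0.0.1 (expiry=0+16=16). clock=0
Op 2: insert d.com -> 10.0.0.4 (expiry=0+4=4). clock=0
Op 3: insert a.com -> 10.0.0.1 (expiry=0+2=2). clock=0
Op 4: insert a.com -> 10.0.0.2 (expiry=0+3=3). clock=0
Op 5: insert e.com -> 10.0.0.1 (expiry=0+1=1). clock=0
Op 6: tick 5 -> clock=5. purged={a.com,d.com,e.com}
Op 7: tick 12 -> clock=17.
Op 8: insert a.com -> 10.0.0.4 (expiry=17+7=24). clock=17
Op 9: tick 8 -> clock=25. purged={a.com}
Op 10: tick 7 -> clock=32.
Op 11: tick 11 -> clock=43.
Op 12: tick 10 -> clock=53.
Op 13: tick 11 -> clock=64.
Op 14: tick 1 -> clock=65.
Op 15: tick 11 -> clock=76.
Op 16: tick 6 -> clock=82.
Op 17: tick 7 -> clock=89.
Op 18: tick 8 -> clock=97.
Op 19: tick 4 -> clock=101.
Op 20: tick 4 -> clock=105.
Op 21: tick 7 -> clock=112.
lookup d.com: not in cache (expired or never inserted)

Answer: NXDOMAIN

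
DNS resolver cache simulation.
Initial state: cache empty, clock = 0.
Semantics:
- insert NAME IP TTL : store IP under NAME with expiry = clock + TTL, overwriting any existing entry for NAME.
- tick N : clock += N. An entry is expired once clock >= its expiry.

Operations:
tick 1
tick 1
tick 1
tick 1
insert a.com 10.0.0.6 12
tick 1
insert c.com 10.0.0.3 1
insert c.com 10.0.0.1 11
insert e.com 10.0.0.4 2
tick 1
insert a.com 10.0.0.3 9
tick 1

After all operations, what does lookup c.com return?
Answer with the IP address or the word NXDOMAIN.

Op 1: tick 1 -> clock=1.
Op 2: tick 1 -> clock=2.
Op 3: tick 1 -> clock=3.
Op 4: tick 1 -> clock=4.
Op 5: insert a.com -> 10.0.0.6 (expiry=4+12=16). clock=4
Op 6: tick 1 -> clock=5.
Op 7: insert c.com -> 10.0.0.3 (expiry=5+1=6). clock=5
Op 8: insert c.com -> 10.0.0.1 (expiry=5+11=16). clock=5
Op 9: insert e.com -> 10.0.0.4 (expiry=5+2=7). clock=5
Op 10: tick 1 -> clock=6.
Op 11: insert a.com -> 10.0.0.3 (expiry=6+9=15). clock=6
Op 12: tick 1 -> clock=7. purged={e.com}
lookup c.com: present, ip=10.0.0.1 expiry=16 > clock=7

Answer: 10.0.0.1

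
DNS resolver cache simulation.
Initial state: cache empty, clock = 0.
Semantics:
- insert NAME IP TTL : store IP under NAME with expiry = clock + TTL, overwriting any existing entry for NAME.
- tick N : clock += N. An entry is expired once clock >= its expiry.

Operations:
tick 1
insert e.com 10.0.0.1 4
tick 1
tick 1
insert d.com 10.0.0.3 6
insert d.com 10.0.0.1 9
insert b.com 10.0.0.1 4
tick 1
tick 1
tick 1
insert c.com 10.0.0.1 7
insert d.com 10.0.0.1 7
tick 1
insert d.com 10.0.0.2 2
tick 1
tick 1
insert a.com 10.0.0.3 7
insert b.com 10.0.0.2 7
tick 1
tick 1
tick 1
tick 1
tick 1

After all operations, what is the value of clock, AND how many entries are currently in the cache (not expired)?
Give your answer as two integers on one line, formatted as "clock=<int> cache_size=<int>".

Op 1: tick 1 -> clock=1.
Op 2: insert e.com -> 10.0.0.1 (expiry=1+4=5). clock=1
Op 3: tick 1 -> clock=2.
Op 4: tick 1 -> clock=3.
Op 5: insert d.com -> 10.0.0.3 (expiry=3+6=9). clock=3
Op 6: insert d.com -> 10.0.0.1 (expiry=3+9=12). clock=3
Op 7: insert b.com -> 10.0.0.1 (expiry=3+4=7). clock=3
Op 8: tick 1 -> clock=4.
Op 9: tick 1 -> clock=5. purged={e.com}
Op 10: tick 1 -> clock=6.
Op 11: insert c.com -> 10.0.0.1 (expiry=6+7=13). clock=6
Op 12: insert d.com -> 10.0.0.1 (expiry=6+7=13). clock=6
Op 13: tick 1 -> clock=7. purged={b.com}
Op 14: insert d.com -> 10.0.0.2 (expiry=7+2=9). clock=7
Op 15: tick 1 -> clock=8.
Op 16: tick 1 -> clock=9. purged={d.com}
Op 17: insert a.com -> 10.0.0.3 (expiry=9+7=16). clock=9
Op 18: insert b.com -> 10.0.0.2 (expiry=9+7=16). clock=9
Op 19: tick 1 -> clock=10.
Op 20: tick 1 -> clock=11.
Op 21: tick 1 -> clock=12.
Op 22: tick 1 -> clock=13. purged={c.com}
Op 23: tick 1 -> clock=14.
Final clock = 14
Final cache (unexpired): {a.com,b.com} -> size=2

Answer: clock=14 cache_size=2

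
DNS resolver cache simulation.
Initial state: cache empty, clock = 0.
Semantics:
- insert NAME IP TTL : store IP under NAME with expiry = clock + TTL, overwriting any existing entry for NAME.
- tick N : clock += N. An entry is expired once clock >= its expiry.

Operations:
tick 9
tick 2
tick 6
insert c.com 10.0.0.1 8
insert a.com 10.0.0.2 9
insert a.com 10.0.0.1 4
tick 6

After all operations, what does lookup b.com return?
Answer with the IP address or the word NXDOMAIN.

Op 1: tick 9 -> clock=9.
Op 2: tick 2 -> clock=11.
Op 3: tick 6 -> clock=17.
Op 4: insert c.com -> 10.0.0.1 (expiry=17+8=25). clock=17
Op 5: insert a.com -> 10.0.0.2 (expiry=17+9=26). clock=17
Op 6: insert a.com -> 10.0.0.1 (expiry=17+4=21). clock=17
Op 7: tick 6 -> clock=23. purged={a.com}
lookup b.com: not in cache (expired or never inserted)

Answer: NXDOMAIN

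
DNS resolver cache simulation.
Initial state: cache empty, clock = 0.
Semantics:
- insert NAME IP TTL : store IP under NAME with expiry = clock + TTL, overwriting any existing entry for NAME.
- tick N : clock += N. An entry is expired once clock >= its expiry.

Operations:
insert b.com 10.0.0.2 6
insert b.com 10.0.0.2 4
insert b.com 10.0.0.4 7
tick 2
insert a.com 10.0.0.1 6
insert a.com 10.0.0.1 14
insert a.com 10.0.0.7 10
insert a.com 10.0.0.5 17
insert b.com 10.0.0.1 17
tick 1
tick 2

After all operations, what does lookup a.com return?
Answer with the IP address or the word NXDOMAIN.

Answer: 10.0.0.5

Derivation:
Op 1: insert b.com -> 10.0.0.2 (expiry=0+6=6). clock=0
Op 2: insert b.com -> 10.0.0.2 (expiry=0+4=4). clock=0
Op 3: insert b.com -> 10.0.0.4 (expiry=0+7=7). clock=0
Op 4: tick 2 -> clock=2.
Op 5: insert a.com -> 10.0.0.1 (expiry=2+6=8). clock=2
Op 6: insert a.com -> 10.0.0.1 (expiry=2+14=16). clock=2
Op 7: insert a.com -> 10.0.0.7 (expiry=2+10=12). clock=2
Op 8: insert a.com -> 10.0.0.5 (expiry=2+17=19). clock=2
Op 9: insert b.com -> 10.0.0.1 (expiry=2+17=19). clock=2
Op 10: tick 1 -> clock=3.
Op 11: tick 2 -> clock=5.
lookup a.com: present, ip=10.0.0.5 expiry=19 > clock=5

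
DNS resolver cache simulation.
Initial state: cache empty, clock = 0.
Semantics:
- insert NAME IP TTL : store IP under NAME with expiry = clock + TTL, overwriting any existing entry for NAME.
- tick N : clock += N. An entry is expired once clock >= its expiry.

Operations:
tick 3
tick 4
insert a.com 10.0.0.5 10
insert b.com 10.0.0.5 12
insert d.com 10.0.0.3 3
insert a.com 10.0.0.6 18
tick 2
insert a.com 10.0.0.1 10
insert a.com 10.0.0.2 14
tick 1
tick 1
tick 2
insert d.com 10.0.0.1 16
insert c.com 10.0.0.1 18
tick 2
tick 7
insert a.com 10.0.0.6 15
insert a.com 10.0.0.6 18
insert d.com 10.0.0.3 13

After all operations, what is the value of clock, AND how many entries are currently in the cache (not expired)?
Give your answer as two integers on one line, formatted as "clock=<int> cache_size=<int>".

Answer: clock=22 cache_size=3

Derivation:
Op 1: tick 3 -> clock=3.
Op 2: tick 4 -> clock=7.
Op 3: insert a.com -> 10.0.0.5 (expiry=7+10=17). clock=7
Op 4: insert b.com -> 10.0.0.5 (expiry=7+12=19). clock=7
Op 5: insert d.com -> 10.0.0.3 (expiry=7+3=10). clock=7
Op 6: insert a.com -> 10.0.0.6 (expiry=7+18=25). clock=7
Op 7: tick 2 -> clock=9.
Op 8: insert a.com -> 10.0.0.1 (expiry=9+10=19). clock=9
Op 9: insert a.com -> 10.0.0.2 (expiry=9+14=23). clock=9
Op 10: tick 1 -> clock=10. purged={d.com}
Op 11: tick 1 -> clock=11.
Op 12: tick 2 -> clock=13.
Op 13: insert d.com -> 10.0.0.1 (expiry=13+16=29). clock=13
Op 14: insert c.com -> 10.0.0.1 (expiry=13+18=31). clock=13
Op 15: tick 2 -> clock=15.
Op 16: tick 7 -> clock=22. purged={b.com}
Op 17: insert a.com -> 10.0.0.6 (expiry=22+15=37). clock=22
Op 18: insert a.com -> 10.0.0.6 (expiry=22+18=40). clock=22
Op 19: insert d.com -> 10.0.0.3 (expiry=22+13=35). clock=22
Final clock = 22
Final cache (unexpired): {a.com,c.com,d.com} -> size=3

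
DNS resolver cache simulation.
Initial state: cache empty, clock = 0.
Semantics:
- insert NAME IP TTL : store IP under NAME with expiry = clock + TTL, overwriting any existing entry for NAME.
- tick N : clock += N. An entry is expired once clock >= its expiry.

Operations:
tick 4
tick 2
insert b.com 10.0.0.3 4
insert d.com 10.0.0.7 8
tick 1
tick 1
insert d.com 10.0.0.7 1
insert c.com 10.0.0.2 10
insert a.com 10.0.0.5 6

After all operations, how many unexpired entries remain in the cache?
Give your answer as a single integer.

Answer: 4

Derivation:
Op 1: tick 4 -> clock=4.
Op 2: tick 2 -> clock=6.
Op 3: insert b.com -> 10.0.0.3 (expiry=6+4=10). clock=6
Op 4: insert d.com -> 10.0.0.7 (expiry=6+8=14). clock=6
Op 5: tick 1 -> clock=7.
Op 6: tick 1 -> clock=8.
Op 7: insert d.com -> 10.0.0.7 (expiry=8+1=9). clock=8
Op 8: insert c.com -> 10.0.0.2 (expiry=8+10=18). clock=8
Op 9: insert a.com -> 10.0.0.5 (expiry=8+6=14). clock=8
Final cache (unexpired): {a.com,b.com,c.com,d.com} -> size=4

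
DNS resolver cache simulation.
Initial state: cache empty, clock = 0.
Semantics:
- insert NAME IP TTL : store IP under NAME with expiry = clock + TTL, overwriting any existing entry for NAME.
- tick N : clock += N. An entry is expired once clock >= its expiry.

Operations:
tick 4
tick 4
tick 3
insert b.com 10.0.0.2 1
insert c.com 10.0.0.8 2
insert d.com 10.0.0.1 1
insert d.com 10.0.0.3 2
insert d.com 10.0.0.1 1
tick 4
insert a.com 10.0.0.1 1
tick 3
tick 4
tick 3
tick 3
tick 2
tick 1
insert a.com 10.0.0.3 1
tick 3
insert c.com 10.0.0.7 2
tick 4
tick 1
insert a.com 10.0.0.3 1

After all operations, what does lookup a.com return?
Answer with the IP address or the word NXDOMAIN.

Answer: 10.0.0.3

Derivation:
Op 1: tick 4 -> clock=4.
Op 2: tick 4 -> clock=8.
Op 3: tick 3 -> clock=11.
Op 4: insert b.com -> 10.0.0.2 (expiry=11+1=12). clock=11
Op 5: insert c.com -> 10.0.0.8 (expiry=11+2=13). clock=11
Op 6: insert d.com -> 10.0.0.1 (expiry=11+1=12). clock=11
Op 7: insert d.com -> 10.0.0.3 (expiry=11+2=13). clock=11
Op 8: insert d.com -> 10.0.0.1 (expiry=11+1=12). clock=11
Op 9: tick 4 -> clock=15. purged={b.com,c.com,d.com}
Op 10: insert a.com -> 10.0.0.1 (expiry=15+1=16). clock=15
Op 11: tick 3 -> clock=18. purged={a.com}
Op 12: tick 4 -> clock=22.
Op 13: tick 3 -> clock=25.
Op 14: tick 3 -> clock=28.
Op 15: tick 2 -> clock=30.
Op 16: tick 1 -> clock=31.
Op 17: insert a.com -> 10.0.0.3 (expiry=31+1=32). clock=31
Op 18: tick 3 -> clock=34. purged={a.com}
Op 19: insert c.com -> 10.0.0.7 (expiry=34+2=36). clock=34
Op 20: tick 4 -> clock=38. purged={c.com}
Op 21: tick 1 -> clock=39.
Op 22: insert a.com -> 10.0.0.3 (expiry=39+1=40). clock=39
lookup a.com: present, ip=10.0.0.3 expiry=40 > clock=39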